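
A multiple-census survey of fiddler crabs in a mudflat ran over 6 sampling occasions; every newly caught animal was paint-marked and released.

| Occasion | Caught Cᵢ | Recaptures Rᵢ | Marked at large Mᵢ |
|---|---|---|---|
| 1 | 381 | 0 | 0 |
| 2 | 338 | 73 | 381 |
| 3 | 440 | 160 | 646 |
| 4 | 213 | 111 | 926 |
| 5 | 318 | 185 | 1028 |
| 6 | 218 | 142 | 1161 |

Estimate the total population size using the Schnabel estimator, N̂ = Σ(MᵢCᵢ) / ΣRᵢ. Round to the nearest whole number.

N ≈ 1774

Σ MᵢCᵢ = 0·381 + 381·338 + 646·440 + 926·213 + 1028·318 + 1161·218 = 0 + 128778 + 284240 + 197238 + 326904 + 253098 = 1190258
Σ Rᵢ = 0 + 73 + 160 + 111 + 185 + 142 = 671
N̂ = 1190258 / 671 ≈ 1773.9 → 1774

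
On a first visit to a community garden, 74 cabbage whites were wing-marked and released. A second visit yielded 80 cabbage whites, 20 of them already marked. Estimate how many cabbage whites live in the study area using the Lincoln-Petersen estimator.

N = 296

N = (74 × 80) / 20 = 5920 / 20 = 296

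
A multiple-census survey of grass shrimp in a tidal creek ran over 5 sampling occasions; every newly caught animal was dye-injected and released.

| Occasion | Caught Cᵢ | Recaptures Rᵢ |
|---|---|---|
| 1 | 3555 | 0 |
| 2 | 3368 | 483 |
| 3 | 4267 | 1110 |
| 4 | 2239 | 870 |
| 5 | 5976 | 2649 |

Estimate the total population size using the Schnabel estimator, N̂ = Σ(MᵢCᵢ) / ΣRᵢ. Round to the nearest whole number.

Marked at large before each occasion: Mᵢ = Σⱼ<ᵢ (Cⱼ − Rⱼ) → M1=0, M2=3555, M3=6440, M4=9597, M5=10966
Σ MᵢCᵢ = 0·3555 + 3555·3368 + 6440·4267 + 9597·2239 + 10966·5976 = 0 + 11973240 + 27479480 + 21487683 + 65532816 = 126473219
Σ Rᵢ = 0 + 483 + 1110 + 870 + 2649 = 5112
N̂ = 126473219 / 5112 ≈ 24740.46 → 24740

N ≈ 24,740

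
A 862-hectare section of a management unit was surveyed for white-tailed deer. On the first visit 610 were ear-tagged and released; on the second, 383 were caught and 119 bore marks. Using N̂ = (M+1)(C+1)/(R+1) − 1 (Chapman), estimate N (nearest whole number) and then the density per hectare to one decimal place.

N̂ = 611·384/120 − 1 = 234624/120 − 1 ≈ 1954.2 → 1954
Density = N̂ / area = 1954 / 862 ≈ 2.27 → 2.3 per hectare

density ≈ 2.3 white-tailed deer per hectare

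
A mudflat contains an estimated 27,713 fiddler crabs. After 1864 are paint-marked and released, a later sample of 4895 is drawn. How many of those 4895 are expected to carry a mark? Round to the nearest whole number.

Expected recaptures E[R] = M·C / N.
E[R] = 1864 × 4895 / 27713 = 9124280 / 27713 ≈ 329.2 → 329

expected recaptures ≈ 329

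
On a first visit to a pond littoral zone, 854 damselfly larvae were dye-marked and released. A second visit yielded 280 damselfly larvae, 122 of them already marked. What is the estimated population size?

N = 1960

N = (854 × 280) / 122 = 239120 / 122 = 1960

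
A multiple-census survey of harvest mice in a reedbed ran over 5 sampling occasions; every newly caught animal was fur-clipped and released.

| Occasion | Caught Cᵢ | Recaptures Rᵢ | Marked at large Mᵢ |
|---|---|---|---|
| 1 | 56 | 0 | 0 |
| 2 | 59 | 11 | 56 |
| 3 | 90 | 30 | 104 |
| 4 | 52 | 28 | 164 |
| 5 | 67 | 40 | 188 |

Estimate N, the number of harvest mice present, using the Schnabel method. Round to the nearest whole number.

Σ MᵢCᵢ = 0·56 + 56·59 + 104·90 + 164·52 + 188·67 = 0 + 3304 + 9360 + 8528 + 12596 = 33788
Σ Rᵢ = 0 + 11 + 30 + 28 + 40 = 109
N̂ = 33788 / 109 ≈ 310.0 → 310

N ≈ 310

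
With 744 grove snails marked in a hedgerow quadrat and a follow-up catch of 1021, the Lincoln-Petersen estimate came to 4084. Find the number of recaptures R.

From N = M·C/R: R = M·C / N = 744·1021 / 4084 = 759624 / 4084 = 186.

R = 186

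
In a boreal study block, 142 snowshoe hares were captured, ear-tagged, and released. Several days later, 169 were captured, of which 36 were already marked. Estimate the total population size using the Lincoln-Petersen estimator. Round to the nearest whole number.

N = (142 × 169) / 36 = 23998 / 36 ≈ 666.6 → 667

N ≈ 667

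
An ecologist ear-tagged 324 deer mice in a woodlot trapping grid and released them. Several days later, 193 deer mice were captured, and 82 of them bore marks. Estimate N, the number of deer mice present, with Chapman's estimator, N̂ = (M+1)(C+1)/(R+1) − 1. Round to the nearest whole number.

N̂ = (324+1)(193+1)/(82+1) − 1 = 325·194/83 − 1
= 63050/83 − 1 ≈ 759.6 − 1 ≈ 758.6 → 759

N ≈ 759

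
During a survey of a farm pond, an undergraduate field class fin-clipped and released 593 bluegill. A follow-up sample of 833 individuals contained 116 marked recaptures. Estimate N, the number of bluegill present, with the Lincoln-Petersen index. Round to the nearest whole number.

If marked individuals mix randomly, R/C ≈ M/N, giving N ≈ M·C/R.
N = (593 × 833) / 116 = 493969 / 116 ≈ 4258.4 → 4258

N ≈ 4258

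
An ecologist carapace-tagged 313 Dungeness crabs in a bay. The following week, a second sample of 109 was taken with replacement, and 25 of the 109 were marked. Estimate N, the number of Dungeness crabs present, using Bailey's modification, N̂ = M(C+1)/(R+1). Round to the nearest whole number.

N ≈ 1324

N̂ = 313·(109+1)/(25+1) = 313·110/26 = 34430/26 ≈ 1324.2 → 1324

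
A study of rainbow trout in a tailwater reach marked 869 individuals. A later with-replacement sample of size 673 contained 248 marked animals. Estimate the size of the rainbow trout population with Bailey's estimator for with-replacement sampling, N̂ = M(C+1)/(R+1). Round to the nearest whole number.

N̂ = 869·(673+1)/(248+1) = 869·674/249 = 585706/249 ≈ 2352.2 → 2352

N ≈ 2352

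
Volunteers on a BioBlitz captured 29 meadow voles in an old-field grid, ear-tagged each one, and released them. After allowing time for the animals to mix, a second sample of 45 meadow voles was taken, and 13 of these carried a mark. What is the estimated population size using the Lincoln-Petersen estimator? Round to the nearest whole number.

Lincoln-Petersen assumes M/N = R/C, so N = M·C / R.
N = (29 × 45) / 13 = 1305 / 13 ≈ 100.4 → 100

N ≈ 100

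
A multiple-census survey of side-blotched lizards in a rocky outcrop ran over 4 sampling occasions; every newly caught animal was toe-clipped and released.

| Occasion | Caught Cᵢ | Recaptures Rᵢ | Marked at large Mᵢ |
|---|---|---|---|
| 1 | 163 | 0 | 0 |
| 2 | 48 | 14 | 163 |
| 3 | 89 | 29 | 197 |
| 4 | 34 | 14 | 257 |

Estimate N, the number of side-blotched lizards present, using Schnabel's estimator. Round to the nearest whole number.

Σ MᵢCᵢ = 0·163 + 163·48 + 197·89 + 257·34 = 0 + 7824 + 17533 + 8738 = 34095
Σ Rᵢ = 0 + 14 + 29 + 14 = 57
N̂ = 34095 / 57 ≈ 598.2 → 598

N ≈ 598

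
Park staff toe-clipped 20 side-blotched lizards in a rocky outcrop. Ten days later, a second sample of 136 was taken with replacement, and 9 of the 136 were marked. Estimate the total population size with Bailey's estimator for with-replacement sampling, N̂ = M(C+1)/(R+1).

N = 274

N̂ = 20·(136+1)/(9+1) = 20·137/10 = 2740/10 = 274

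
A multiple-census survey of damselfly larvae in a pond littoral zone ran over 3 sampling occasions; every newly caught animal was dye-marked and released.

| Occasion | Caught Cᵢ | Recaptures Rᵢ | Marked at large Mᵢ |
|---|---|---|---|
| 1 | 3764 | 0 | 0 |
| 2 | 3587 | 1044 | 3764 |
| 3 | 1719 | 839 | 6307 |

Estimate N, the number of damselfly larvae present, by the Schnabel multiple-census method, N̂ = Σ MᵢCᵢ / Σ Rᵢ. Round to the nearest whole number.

Σ MᵢCᵢ = 0·3764 + 3764·3587 + 6307·1719 = 0 + 13501468 + 10841733 = 24343201
Σ Rᵢ = 0 + 1044 + 839 = 1883
N̂ = 24343201 / 1883 ≈ 12927.9 → 12928

N ≈ 12,928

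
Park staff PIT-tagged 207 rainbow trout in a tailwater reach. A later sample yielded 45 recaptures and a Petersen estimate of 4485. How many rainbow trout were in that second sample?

From N = M·C/R: C = N·R / M = 4485·45 / 207 = 201825 / 207 = 975.

C = 975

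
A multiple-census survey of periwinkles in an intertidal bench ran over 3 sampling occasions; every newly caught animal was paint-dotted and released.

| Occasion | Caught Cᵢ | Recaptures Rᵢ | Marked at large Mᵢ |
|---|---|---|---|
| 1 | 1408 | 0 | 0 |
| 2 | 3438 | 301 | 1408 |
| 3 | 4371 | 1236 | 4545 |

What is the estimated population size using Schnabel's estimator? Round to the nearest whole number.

N ≈ 16,075

Σ MᵢCᵢ = 0·1408 + 1408·3438 + 4545·4371 = 0 + 4840704 + 19866195 = 24706899
Σ Rᵢ = 0 + 301 + 1236 = 1537
N̂ = 24706899 / 1537 ≈ 16074.8 → 16075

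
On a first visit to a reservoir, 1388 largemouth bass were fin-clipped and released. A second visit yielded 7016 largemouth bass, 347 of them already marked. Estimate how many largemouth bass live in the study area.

N = 28,064

The marked fraction in the recapture sample should equal the marked fraction in the population: 347/7016 = 1388/N.
N = (1388 × 7016) / 347 = 9738208 / 347 = 28064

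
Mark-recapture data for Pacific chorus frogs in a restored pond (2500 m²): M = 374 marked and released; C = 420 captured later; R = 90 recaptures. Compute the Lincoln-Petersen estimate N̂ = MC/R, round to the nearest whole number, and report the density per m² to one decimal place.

N̂ = 374·420/90 = 157080/90 ≈ 1745.3 → 1745
Density = N̂ / area = 1745 / 2500 ≈ 0.70 → 0.7 per m²

density ≈ 0.7 Pacific chorus frogs per m²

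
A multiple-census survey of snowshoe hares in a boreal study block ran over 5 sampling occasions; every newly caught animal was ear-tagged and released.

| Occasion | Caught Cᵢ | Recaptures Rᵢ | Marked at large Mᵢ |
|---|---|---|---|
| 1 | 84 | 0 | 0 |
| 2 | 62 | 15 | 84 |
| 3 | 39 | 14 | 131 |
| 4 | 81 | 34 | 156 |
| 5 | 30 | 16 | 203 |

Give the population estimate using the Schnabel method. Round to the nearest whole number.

N ≈ 368

Σ MᵢCᵢ = 0·84 + 84·62 + 131·39 + 156·81 + 203·30 = 0 + 5208 + 5109 + 12636 + 6090 = 29043
Σ Rᵢ = 0 + 15 + 14 + 34 + 16 = 79
N̂ = 29043 / 79 ≈ 367.6 → 368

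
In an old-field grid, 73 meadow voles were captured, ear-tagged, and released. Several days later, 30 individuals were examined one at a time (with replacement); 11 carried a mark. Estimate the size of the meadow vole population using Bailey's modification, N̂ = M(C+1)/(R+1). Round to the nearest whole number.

N ≈ 189

N̂ = 73·(30+1)/(11+1) = 73·31/12 = 2263/12 ≈ 188.6 → 189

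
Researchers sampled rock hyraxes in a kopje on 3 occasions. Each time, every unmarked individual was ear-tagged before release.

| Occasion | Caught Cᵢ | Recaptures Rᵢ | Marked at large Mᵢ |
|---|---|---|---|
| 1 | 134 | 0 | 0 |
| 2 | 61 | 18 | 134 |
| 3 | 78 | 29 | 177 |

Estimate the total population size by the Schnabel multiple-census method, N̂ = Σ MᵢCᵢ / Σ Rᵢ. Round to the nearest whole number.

N ≈ 468

Σ MᵢCᵢ = 0·134 + 134·61 + 177·78 = 0 + 8174 + 13806 = 21980
Σ Rᵢ = 0 + 18 + 29 = 47
N̂ = 21980 / 47 ≈ 467.7 → 468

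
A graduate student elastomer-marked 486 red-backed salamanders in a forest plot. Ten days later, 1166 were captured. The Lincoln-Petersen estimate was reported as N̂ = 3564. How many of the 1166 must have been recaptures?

R = 159

From N = M·C/R: R = M·C / N = 486·1166 / 3564 = 566676 / 3564 = 159.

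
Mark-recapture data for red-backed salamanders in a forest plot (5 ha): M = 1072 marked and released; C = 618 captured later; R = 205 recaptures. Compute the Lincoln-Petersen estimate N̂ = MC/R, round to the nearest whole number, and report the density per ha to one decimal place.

density ≈ 646.4 red-backed salamanders per ha

N̂ = 1072·618/205 = 662496/205 ≈ 3231.7 → 3232
Density = N̂ / area = 3232 / 5 ≈ 646.40 → 646.4 per ha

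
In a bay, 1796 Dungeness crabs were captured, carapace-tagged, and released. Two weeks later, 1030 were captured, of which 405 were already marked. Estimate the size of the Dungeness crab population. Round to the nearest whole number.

N ≈ 4568

N = (1796 × 1030) / 405 = 1849880 / 405 ≈ 4567.6 → 4568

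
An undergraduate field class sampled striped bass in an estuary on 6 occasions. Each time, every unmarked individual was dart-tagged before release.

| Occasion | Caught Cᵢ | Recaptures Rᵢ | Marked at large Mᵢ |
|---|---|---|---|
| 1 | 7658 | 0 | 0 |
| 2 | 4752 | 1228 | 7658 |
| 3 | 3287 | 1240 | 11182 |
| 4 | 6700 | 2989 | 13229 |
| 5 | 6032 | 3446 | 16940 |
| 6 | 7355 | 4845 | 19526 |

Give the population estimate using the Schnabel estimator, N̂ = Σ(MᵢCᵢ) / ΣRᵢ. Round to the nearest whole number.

N ≈ 29,646

Σ MᵢCᵢ = 0·7658 + 7658·4752 + 11182·3287 + 13229·6700 + 16940·6032 + 19526·7355 = 0 + 36390816 + 36755234 + 88634300 + 102182080 + 143613730 = 407576160
Σ Rᵢ = 0 + 1228 + 1240 + 2989 + 3446 + 4845 = 13748
N̂ = 407576160 / 13748 ≈ 29646.2 → 29646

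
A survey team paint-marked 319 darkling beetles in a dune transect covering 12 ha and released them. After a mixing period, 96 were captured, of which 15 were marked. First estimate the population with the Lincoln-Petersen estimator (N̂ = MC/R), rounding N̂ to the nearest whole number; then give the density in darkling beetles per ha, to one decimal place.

N̂ = 319·96/15 = 30624/15 ≈ 2041.6 → 2042
Density = N̂ / area = 2042 / 12 ≈ 170.17 → 170.2 per ha

density ≈ 170.2 darkling beetles per ha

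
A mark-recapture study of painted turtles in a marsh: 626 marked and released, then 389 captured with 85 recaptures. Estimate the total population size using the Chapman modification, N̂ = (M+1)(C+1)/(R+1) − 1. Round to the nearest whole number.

N ≈ 2842

N̂ = (626+1)(389+1)/(85+1) − 1 = 627·390/86 − 1
= 244530/86 − 1 ≈ 2843.4 − 1 ≈ 2842.4 → 2842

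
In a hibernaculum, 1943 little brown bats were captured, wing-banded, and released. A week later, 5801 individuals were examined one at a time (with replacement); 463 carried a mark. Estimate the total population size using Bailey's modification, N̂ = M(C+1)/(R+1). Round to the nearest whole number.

N̂ = 1943·(5801+1)/(463+1) = 1943·5802/464 = 11273286/464 ≈ 24295.9 → 24296

N ≈ 24,296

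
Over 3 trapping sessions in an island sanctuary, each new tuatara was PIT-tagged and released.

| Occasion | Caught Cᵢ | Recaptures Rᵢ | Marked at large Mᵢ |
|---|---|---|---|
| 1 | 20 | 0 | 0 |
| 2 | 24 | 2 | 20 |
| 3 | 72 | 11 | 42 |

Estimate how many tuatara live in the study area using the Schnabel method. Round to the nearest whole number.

Σ MᵢCᵢ = 0·20 + 20·24 + 42·72 = 0 + 480 + 3024 = 3504
Σ Rᵢ = 0 + 2 + 11 = 13
N̂ = 3504 / 13 ≈ 269.5 → 270

N ≈ 270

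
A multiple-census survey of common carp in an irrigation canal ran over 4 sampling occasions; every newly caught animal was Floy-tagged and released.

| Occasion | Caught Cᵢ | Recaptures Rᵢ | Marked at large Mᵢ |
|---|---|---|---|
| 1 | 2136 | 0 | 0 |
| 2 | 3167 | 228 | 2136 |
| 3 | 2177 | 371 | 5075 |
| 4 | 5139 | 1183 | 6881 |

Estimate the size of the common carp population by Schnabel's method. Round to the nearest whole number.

Σ MᵢCᵢ = 0·2136 + 2136·3167 + 5075·2177 + 6881·5139 = 0 + 6764712 + 11048275 + 35361459 = 53174446
Σ Rᵢ = 0 + 228 + 371 + 1183 = 1782
N̂ = 53174446 / 1782 ≈ 29839.8 → 29840

N ≈ 29,840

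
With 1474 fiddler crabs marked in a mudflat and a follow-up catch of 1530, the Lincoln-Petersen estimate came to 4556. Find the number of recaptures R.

R = 495

From N = M·C/R: R = M·C / N = 1474·1530 / 4556 = 2255220 / 4556 = 495.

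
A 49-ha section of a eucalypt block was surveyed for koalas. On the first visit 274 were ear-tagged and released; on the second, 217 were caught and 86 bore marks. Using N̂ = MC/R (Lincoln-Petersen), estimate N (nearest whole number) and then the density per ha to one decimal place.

density ≈ 14.1 koalas per ha

N̂ = 274·217/86 = 59458/86 ≈ 691.4 → 691
Density = N̂ / area = 691 / 49 ≈ 14.10 → 14.1 per ha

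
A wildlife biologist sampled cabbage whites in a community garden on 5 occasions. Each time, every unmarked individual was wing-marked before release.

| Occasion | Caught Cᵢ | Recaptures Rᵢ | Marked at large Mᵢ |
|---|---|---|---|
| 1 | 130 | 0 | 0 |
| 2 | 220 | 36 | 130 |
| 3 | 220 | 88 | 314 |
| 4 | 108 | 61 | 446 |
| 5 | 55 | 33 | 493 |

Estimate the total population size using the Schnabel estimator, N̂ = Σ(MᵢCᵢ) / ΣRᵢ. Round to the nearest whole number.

Σ MᵢCᵢ = 0·130 + 130·220 + 314·220 + 446·108 + 493·55 = 0 + 28600 + 69080 + 48168 + 27115 = 172963
Σ Rᵢ = 0 + 36 + 88 + 61 + 33 = 218
N̂ = 172963 / 218 ≈ 793.4 → 793

N ≈ 793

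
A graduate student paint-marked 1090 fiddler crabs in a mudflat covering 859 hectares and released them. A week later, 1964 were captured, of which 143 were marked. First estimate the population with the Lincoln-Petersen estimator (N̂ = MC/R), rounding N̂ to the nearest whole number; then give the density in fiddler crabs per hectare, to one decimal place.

N̂ = 1090·1964/143 = 2140760/143 ≈ 14970.3 → 14970
Density = N̂ / area = 14970 / 859 ≈ 17.43 → 17.4 per hectare

density ≈ 17.4 fiddler crabs per hectare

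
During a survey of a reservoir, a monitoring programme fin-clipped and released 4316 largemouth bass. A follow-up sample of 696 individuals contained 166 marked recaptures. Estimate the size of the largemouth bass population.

The marked fraction in the recapture sample should equal the marked fraction in the population: 166/696 = 4316/N.
N = (4316 × 696) / 166 = 3003936 / 166 = 18096

N = 18,096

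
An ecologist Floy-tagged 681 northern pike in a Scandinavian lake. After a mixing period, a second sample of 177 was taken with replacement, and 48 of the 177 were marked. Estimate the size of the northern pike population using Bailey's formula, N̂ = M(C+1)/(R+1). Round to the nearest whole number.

N̂ = 681·(177+1)/(48+1) = 681·178/49 = 121218/49 ≈ 2473.8 → 2474

N ≈ 2474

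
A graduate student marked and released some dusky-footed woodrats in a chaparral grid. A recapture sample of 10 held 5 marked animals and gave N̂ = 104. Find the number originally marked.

M = 52

From N = M·C/R: M = N·R / C = 104·5 / 10 = 520 / 10 = 52.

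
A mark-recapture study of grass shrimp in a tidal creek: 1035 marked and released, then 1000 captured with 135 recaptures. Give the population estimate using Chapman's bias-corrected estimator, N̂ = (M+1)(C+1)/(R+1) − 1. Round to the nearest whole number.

N̂ = (1035+1)(1000+1)/(135+1) − 1 = 1036·1001/136 − 1
= 1037036/136 − 1 ≈ 7625.3 − 1 ≈ 7624.3 → 7624

N ≈ 7624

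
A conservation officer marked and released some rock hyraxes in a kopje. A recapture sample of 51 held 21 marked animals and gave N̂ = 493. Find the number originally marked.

M = 203

From N = M·C/R: M = N·R / C = 493·21 / 51 = 10353 / 51 = 203.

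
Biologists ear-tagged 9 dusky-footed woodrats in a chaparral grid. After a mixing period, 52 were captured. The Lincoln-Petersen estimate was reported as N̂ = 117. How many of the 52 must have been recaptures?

R = 4

From N = M·C/R: R = M·C / N = 9·52 / 117 = 468 / 117 = 4.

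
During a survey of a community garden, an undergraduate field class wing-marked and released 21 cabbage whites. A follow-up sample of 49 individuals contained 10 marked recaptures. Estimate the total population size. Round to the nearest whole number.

N = (21 × 49) / 10 = 1029 / 10 ≈ 102.9 → 103

N ≈ 103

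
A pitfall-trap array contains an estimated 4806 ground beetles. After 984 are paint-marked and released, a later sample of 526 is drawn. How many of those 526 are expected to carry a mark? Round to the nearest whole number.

Expected recaptures E[R] = M·C / N.
E[R] = 984 × 526 / 4806 = 517584 / 4806 ≈ 107.7 → 108

expected recaptures ≈ 108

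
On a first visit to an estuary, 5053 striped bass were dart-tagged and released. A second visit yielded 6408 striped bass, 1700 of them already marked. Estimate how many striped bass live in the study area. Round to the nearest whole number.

The marked fraction in the recapture sample should equal the marked fraction in the population: 1700/6408 = 5053/N.
N = (5053 × 6408) / 1700 = 32379624 / 1700 ≈ 19046.8 → 19047

N ≈ 19,047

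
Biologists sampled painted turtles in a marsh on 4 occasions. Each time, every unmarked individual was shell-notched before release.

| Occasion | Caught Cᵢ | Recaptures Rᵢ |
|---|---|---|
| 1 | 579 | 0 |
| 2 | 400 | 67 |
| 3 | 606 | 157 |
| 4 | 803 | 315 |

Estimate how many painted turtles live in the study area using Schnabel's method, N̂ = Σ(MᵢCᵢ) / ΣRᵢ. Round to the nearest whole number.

Marked at large before each occasion: Mᵢ = Σⱼ<ᵢ (Cⱼ − Rⱼ) → M1=0, M2=579, M3=912, M4=1361
Σ MᵢCᵢ = 0·579 + 579·400 + 912·606 + 1361·803 = 0 + 231600 + 552672 + 1092883 = 1877155
Σ Rᵢ = 0 + 67 + 157 + 315 = 539
N̂ = 1877155 / 539 ≈ 3482.7 → 3483

N ≈ 3483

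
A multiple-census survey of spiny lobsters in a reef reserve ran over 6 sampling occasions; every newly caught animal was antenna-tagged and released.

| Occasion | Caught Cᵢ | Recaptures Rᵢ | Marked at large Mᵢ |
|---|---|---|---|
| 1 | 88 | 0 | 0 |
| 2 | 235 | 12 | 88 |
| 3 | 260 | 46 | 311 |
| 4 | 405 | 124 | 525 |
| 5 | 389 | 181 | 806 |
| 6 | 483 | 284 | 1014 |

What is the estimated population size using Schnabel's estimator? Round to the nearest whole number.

Σ MᵢCᵢ = 0·88 + 88·235 + 311·260 + 525·405 + 806·389 + 1014·483 = 0 + 20680 + 80860 + 212625 + 313534 + 489762 = 1117461
Σ Rᵢ = 0 + 12 + 46 + 124 + 181 + 284 = 647
N̂ = 1117461 / 647 ≈ 1727.1 → 1727

N ≈ 1727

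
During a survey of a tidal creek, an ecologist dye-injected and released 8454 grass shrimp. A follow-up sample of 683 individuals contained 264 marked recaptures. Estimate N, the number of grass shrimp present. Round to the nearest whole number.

N = (8454 × 683) / 264 = 5774082 / 264 ≈ 21871.5 → 21872

N ≈ 21,872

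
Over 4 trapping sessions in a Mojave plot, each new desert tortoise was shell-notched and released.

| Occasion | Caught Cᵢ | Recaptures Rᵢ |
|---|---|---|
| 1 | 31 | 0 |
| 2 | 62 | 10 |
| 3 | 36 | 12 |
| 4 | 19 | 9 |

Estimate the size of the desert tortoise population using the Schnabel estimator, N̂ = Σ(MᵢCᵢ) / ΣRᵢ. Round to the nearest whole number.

N ≈ 224

Marked at large before each occasion: Mᵢ = Σⱼ<ᵢ (Cⱼ − Rⱼ) → M1=0, M2=31, M3=83, M4=107
Σ MᵢCᵢ = 0·31 + 31·62 + 83·36 + 107·19 = 0 + 1922 + 2988 + 2033 = 6943
Σ Rᵢ = 0 + 10 + 12 + 9 = 31
N̂ = 6943 / 31 ≈ 224.0 → 224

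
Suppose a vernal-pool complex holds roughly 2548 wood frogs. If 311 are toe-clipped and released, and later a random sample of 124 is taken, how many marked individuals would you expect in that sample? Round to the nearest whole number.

expected recaptures ≈ 15

The marked fraction of the population is 311/2548, so in a sample of 124 expect C·(M/N) marked.
E[R] = 311 × 124 / 2548 = 38564 / 2548 ≈ 15.1 → 15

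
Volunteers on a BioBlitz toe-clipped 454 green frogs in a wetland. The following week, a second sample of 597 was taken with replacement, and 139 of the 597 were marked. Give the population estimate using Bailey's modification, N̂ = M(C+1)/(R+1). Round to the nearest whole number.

N̂ = 454·(597+1)/(139+1) = 454·598/140 = 271492/140 ≈ 1939.2 → 1939

N ≈ 1939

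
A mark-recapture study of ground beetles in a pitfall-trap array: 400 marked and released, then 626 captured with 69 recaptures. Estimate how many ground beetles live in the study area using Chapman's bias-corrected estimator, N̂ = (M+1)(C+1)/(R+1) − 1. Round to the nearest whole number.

N ≈ 3591

N̂ = (400+1)(626+1)/(69+1) − 1 = 401·627/70 − 1
= 251427/70 − 1 ≈ 3591.8 − 1 ≈ 3590.8 → 3591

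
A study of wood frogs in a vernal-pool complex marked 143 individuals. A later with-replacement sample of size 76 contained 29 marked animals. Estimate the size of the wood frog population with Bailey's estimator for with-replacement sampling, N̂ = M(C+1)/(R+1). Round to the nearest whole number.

N̂ = 143·(76+1)/(29+1) = 143·77/30 = 11011/30 ≈ 367.0 → 367

N ≈ 367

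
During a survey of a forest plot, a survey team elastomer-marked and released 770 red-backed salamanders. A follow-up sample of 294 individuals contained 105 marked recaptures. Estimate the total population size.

N = 2156

N = (770 × 294) / 105 = 226380 / 105 = 2156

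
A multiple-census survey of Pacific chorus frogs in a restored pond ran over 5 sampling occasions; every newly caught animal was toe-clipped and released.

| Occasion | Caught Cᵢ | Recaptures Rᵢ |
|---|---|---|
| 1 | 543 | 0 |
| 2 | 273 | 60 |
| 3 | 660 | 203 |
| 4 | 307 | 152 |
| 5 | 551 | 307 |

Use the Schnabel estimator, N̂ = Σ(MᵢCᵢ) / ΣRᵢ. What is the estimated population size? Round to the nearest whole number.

Marked at large before each occasion: Mᵢ = Σⱼ<ᵢ (Cⱼ − Rⱼ) → M1=0, M2=543, M3=756, M4=1213, M5=1368
Σ MᵢCᵢ = 0·543 + 543·273 + 756·660 + 1213·307 + 1368·551 = 0 + 148239 + 498960 + 372391 + 753768 = 1773358
Σ Rᵢ = 0 + 60 + 203 + 152 + 307 = 722
N̂ = 1773358 / 722 ≈ 2456.2 → 2456

N ≈ 2456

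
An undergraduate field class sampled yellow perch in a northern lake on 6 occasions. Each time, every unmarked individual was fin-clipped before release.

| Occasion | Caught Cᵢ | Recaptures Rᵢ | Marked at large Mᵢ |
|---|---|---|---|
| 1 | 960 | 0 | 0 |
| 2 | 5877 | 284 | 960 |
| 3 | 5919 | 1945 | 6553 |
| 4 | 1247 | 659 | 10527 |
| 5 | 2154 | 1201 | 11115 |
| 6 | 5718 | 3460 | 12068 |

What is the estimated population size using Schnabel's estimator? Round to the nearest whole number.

Σ MᵢCᵢ = 0·960 + 960·5877 + 6553·5919 + 10527·1247 + 11115·2154 + 12068·5718 = 0 + 5641920 + 38787207 + 13127169 + 23941710 + 69004824 = 150502830
Σ Rᵢ = 0 + 284 + 1945 + 659 + 1201 + 3460 = 7549
N̂ = 150502830 / 7549 ≈ 19936.8 → 19937

N ≈ 19,937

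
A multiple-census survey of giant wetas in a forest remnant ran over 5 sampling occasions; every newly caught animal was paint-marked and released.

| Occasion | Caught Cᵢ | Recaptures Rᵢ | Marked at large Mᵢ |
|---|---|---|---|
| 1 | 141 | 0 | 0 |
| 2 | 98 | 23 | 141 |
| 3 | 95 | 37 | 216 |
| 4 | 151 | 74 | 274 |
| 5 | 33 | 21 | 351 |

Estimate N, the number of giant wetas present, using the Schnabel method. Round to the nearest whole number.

N ≈ 563

Σ MᵢCᵢ = 0·141 + 141·98 + 216·95 + 274·151 + 351·33 = 0 + 13818 + 20520 + 41374 + 11583 = 87295
Σ Rᵢ = 0 + 23 + 37 + 74 + 21 = 155
N̂ = 87295 / 155 ≈ 563.2 → 563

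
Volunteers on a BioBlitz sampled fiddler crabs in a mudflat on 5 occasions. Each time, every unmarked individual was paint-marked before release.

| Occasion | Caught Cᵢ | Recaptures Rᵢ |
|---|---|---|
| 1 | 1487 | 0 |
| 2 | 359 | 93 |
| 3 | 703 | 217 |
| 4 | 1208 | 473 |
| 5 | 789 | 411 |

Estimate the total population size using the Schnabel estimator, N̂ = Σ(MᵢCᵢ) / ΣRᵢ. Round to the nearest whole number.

N ≈ 5710

Marked at large before each occasion: Mᵢ = Σⱼ<ᵢ (Cⱼ − Rⱼ) → M1=0, M2=1487, M3=1753, M4=2239, M5=2974
Σ MᵢCᵢ = 0·1487 + 1487·359 + 1753·703 + 2239·1208 + 2974·789 = 0 + 533833 + 1232359 + 2704712 + 2346486 = 6817390
Σ Rᵢ = 0 + 93 + 217 + 473 + 411 = 1194
N̂ = 6817390 / 1194 ≈ 5709.7 → 5710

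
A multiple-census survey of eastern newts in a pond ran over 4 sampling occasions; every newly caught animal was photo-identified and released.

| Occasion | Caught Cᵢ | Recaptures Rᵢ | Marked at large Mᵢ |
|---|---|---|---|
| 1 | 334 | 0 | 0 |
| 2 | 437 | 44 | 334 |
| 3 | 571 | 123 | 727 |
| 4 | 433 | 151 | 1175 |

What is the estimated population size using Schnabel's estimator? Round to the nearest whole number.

N ≈ 3364

Σ MᵢCᵢ = 0·334 + 334·437 + 727·571 + 1175·433 = 0 + 145958 + 415117 + 508775 = 1069850
Σ Rᵢ = 0 + 44 + 123 + 151 = 318
N̂ = 1069850 / 318 ≈ 3364.3 → 3364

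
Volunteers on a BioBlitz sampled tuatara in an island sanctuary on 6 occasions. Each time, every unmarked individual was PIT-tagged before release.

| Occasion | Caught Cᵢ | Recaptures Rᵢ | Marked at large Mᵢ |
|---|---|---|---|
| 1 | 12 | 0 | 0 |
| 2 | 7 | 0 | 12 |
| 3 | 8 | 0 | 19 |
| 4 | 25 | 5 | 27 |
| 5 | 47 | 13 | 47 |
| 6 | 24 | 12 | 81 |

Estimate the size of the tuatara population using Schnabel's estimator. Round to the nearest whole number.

Σ MᵢCᵢ = 0·12 + 12·7 + 19·8 + 27·25 + 47·47 + 81·24 = 0 + 84 + 152 + 675 + 2209 + 1944 = 5064
Σ Rᵢ = 0 + 0 + 0 + 5 + 13 + 12 = 30
N̂ = 5064 / 30 ≈ 168.8 → 169

N ≈ 169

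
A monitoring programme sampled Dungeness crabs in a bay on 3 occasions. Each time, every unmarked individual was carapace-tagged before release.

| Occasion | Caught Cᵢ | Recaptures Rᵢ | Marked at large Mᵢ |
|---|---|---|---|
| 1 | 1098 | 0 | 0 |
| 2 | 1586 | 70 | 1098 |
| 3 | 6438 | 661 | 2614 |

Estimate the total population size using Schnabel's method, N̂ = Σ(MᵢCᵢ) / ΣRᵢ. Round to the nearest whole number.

Σ MᵢCᵢ = 0·1098 + 1098·1586 + 2614·6438 = 0 + 1741428 + 16828932 = 18570360
Σ Rᵢ = 0 + 70 + 661 = 731
N̂ = 18570360 / 731 ≈ 25404.0 → 25404

N ≈ 25,404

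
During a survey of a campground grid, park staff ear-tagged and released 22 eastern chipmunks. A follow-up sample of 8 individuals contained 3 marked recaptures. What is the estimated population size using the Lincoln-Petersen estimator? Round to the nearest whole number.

N ≈ 59

N = (22 × 8) / 3 = 176 / 3 ≈ 58.7 → 59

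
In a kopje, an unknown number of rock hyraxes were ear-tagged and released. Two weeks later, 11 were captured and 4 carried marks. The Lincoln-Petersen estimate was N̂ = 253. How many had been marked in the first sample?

From N = M·C/R: M = N·R / C = 253·4 / 11 = 1012 / 11 = 92.

M = 92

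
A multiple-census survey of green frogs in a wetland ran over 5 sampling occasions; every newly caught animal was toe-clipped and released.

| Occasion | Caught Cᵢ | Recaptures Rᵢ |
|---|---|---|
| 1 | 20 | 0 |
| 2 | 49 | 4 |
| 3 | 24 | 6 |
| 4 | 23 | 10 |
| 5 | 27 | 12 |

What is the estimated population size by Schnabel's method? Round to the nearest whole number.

Marked at large before each occasion: Mᵢ = Σⱼ<ᵢ (Cⱼ − Rⱼ) → M1=0, M2=20, M3=65, M4=83, M5=96
Σ MᵢCᵢ = 0·20 + 20·49 + 65·24 + 83·23 + 96·27 = 0 + 980 + 1560 + 1909 + 2592 = 7041
Σ Rᵢ = 0 + 4 + 6 + 10 + 12 = 32
N̂ = 7041 / 32 ≈ 220.0 → 220

N ≈ 220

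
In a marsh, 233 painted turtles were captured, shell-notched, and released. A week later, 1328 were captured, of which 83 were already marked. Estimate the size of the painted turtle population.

N = 3728

N = (233 × 1328) / 83 = 309424 / 83 = 3728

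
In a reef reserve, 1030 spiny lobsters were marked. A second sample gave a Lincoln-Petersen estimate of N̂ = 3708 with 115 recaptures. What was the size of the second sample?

From N = M·C/R: C = N·R / M = 3708·115 / 1030 = 426420 / 1030 = 414.

C = 414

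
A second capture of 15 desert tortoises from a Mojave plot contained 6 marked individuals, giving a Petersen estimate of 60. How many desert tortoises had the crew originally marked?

From N = M·C/R: M = N·R / C = 60·6 / 15 = 360 / 15 = 24.

M = 24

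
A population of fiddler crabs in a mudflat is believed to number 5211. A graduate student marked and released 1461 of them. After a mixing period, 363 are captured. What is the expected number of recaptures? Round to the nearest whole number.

expected recaptures ≈ 102

Expected recaptures E[R] = M·C / N.
E[R] = 1461 × 363 / 5211 = 530343 / 5211 ≈ 101.8 → 102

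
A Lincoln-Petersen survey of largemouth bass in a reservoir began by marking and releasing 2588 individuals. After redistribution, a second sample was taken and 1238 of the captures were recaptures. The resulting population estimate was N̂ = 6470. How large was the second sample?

From N = M·C/R: C = N·R / M = 6470·1238 / 2588 = 8009860 / 2588 = 3095.

C = 3095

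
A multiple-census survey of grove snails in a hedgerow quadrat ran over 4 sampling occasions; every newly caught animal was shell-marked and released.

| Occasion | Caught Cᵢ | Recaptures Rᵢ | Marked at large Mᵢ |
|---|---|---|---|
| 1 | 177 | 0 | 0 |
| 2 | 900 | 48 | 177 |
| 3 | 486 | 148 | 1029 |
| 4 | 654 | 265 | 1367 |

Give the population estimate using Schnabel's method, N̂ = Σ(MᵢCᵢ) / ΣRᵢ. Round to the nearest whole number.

N ≈ 3370

Σ MᵢCᵢ = 0·177 + 177·900 + 1029·486 + 1367·654 = 0 + 159300 + 500094 + 894018 = 1553412
Σ Rᵢ = 0 + 48 + 148 + 265 = 461
N̂ = 1553412 / 461 ≈ 3369.7 → 3370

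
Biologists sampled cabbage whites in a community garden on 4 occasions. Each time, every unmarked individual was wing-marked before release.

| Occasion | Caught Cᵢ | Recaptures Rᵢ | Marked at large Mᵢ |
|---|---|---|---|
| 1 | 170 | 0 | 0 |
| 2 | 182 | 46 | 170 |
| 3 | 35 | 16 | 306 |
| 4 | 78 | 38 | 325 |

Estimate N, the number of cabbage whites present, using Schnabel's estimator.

Σ MᵢCᵢ = 0·170 + 170·182 + 306·35 + 325·78 = 0 + 30940 + 10710 + 25350 = 67000
Σ Rᵢ = 0 + 46 + 16 + 38 = 100
N̂ = 67000 / 100 = 670

N = 670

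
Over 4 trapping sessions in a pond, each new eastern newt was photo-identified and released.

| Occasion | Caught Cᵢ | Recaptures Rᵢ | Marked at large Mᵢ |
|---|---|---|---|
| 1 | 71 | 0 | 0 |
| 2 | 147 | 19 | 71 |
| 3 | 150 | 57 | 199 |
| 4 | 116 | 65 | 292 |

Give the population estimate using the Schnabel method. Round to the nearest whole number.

N ≈ 526

Σ MᵢCᵢ = 0·71 + 71·147 + 199·150 + 292·116 = 0 + 10437 + 29850 + 33872 = 74159
Σ Rᵢ = 0 + 19 + 57 + 65 = 141
N̂ = 74159 / 141 ≈ 526.0 → 526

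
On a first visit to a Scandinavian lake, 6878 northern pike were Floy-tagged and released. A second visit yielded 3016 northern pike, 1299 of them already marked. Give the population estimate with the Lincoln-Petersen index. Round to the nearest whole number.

N = (6878 × 3016) / 1299 = 20744048 / 1299 ≈ 15969.2 → 15969

N ≈ 15,969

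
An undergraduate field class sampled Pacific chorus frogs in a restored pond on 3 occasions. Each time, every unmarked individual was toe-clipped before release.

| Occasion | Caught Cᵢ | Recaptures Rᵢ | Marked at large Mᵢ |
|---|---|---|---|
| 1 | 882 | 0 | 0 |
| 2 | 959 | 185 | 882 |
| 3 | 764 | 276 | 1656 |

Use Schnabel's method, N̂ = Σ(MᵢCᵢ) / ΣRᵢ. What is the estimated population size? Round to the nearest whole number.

Σ MᵢCᵢ = 0·882 + 882·959 + 1656·764 = 0 + 845838 + 1265184 = 2111022
Σ Rᵢ = 0 + 185 + 276 = 461
N̂ = 2111022 / 461 ≈ 4579.2 → 4579

N ≈ 4579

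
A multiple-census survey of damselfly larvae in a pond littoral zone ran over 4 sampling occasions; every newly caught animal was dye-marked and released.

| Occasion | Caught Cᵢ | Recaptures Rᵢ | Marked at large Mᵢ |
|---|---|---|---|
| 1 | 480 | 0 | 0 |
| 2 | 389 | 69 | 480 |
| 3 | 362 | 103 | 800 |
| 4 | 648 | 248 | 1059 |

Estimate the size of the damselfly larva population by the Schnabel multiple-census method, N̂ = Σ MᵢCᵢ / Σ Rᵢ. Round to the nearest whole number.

Σ MᵢCᵢ = 0·480 + 480·389 + 800·362 + 1059·648 = 0 + 186720 + 289600 + 686232 = 1162552
Σ Rᵢ = 0 + 69 + 103 + 248 = 420
N̂ = 1162552 / 420 ≈ 2768.0 → 2768

N ≈ 2768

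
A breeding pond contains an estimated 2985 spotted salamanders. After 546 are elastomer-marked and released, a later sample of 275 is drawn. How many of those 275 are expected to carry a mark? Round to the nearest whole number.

The marked fraction of the population is 546/2985, so in a sample of 275 expect C·(M/N) marked.
E[R] = 546 × 275 / 2985 = 150150 / 2985 ≈ 50.3 → 50

expected recaptures ≈ 50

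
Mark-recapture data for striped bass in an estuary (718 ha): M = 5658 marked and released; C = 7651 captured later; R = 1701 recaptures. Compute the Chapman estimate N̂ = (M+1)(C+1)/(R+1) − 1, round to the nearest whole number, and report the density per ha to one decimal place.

N̂ = 5659·7652/1702 − 1 = 43302668/1702 − 1 ≈ 25441.2 → 25441
Density = N̂ / area = 25441 / 718 ≈ 35.43 → 35.4 per ha

density ≈ 35.4 striped bass per ha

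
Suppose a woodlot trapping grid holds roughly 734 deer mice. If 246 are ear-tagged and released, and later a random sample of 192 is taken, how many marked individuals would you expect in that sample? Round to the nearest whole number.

Expected recaptures E[R] = M·C / N.
E[R] = 246 × 192 / 734 = 47232 / 734 ≈ 64.3 → 64

expected recaptures ≈ 64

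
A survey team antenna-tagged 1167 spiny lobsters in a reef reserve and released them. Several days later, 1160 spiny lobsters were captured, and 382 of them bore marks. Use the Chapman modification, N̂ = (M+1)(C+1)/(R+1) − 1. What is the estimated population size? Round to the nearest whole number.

N ≈ 3540

N̂ = (1167+1)(1160+1)/(382+1) − 1 = 1168·1161/383 − 1
= 1356048/383 − 1 ≈ 3540.6 − 1 ≈ 3539.6 → 3540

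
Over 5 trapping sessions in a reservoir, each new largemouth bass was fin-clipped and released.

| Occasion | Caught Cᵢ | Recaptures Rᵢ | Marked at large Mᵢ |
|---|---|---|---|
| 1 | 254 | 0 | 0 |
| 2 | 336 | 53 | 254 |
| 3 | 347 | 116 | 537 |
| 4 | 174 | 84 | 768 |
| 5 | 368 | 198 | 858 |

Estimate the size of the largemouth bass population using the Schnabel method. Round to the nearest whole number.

N ≈ 1599

Σ MᵢCᵢ = 0·254 + 254·336 + 537·347 + 768·174 + 858·368 = 0 + 85344 + 186339 + 133632 + 315744 = 721059
Σ Rᵢ = 0 + 53 + 116 + 84 + 198 = 451
N̂ = 721059 / 451 ≈ 1598.8 → 1599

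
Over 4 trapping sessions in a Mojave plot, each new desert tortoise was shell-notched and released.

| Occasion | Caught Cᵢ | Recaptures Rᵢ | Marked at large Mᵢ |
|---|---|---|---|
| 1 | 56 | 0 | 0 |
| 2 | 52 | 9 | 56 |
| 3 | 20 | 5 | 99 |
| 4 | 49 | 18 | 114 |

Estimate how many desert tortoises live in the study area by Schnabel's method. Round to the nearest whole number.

Σ MᵢCᵢ = 0·56 + 56·52 + 99·20 + 114·49 = 0 + 2912 + 1980 + 5586 = 10478
Σ Rᵢ = 0 + 9 + 5 + 18 = 32
N̂ = 10478 / 32 ≈ 327.4 → 327

N ≈ 327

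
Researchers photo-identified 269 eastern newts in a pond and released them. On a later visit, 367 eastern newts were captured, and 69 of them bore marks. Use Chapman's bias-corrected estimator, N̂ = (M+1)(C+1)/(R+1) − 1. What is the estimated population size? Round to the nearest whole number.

N̂ = (269+1)(367+1)/(69+1) − 1 = 270·368/70 − 1
= 99360/70 − 1 ≈ 1419.4 − 1 ≈ 1418.4 → 1418

N ≈ 1418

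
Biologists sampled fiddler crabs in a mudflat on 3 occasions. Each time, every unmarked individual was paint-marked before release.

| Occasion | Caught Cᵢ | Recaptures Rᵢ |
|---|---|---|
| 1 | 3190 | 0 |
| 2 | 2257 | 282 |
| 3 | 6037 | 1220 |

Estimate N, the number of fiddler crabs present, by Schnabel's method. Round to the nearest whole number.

N ≈ 25,553

Marked at large before each occasion: Mᵢ = Σⱼ<ᵢ (Cⱼ − Rⱼ) → M1=0, M2=3190, M3=5165
Σ MᵢCᵢ = 0·3190 + 3190·2257 + 5165·6037 = 0 + 7199830 + 31181105 = 38380935
Σ Rᵢ = 0 + 282 + 1220 = 1502
N̂ = 38380935 / 1502 ≈ 25553.2 → 25553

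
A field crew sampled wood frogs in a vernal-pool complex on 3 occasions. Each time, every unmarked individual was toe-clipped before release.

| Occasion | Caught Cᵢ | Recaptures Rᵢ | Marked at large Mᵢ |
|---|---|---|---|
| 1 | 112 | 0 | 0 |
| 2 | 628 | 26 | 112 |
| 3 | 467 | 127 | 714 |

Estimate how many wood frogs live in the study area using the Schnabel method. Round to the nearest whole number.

N ≈ 2639

Σ MᵢCᵢ = 0·112 + 112·628 + 714·467 = 0 + 70336 + 333438 = 403774
Σ Rᵢ = 0 + 26 + 127 = 153
N̂ = 403774 / 153 ≈ 2639.0 → 2639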